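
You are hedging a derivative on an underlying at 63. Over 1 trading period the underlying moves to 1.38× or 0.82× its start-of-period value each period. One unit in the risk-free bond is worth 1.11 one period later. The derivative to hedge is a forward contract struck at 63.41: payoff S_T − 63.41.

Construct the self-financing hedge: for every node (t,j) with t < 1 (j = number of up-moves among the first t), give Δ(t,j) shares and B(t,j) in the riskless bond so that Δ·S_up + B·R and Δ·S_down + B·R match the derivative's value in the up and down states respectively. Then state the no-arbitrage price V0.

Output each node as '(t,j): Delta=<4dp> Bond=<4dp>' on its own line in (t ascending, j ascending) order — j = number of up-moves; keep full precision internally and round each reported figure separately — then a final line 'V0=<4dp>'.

(0,0): Delta=1.0000 Bond=-57.1261
V0=5.8739

Risk-neutral probability p* = (R−d)/(u−d) = (1.11−0.82)/(1.38−0.82) = 0.5179.
Payoff layer (t=1): V(1,0)=-11.7500, V(1,1)=23.5300
(0,0): S=63.0000. Δ = (V_up−V_dn)/(S_up−S_dn) = (23.5300−-11.7500)/(86.9400−51.6600) = 1.0000. V = [p*·23.5300 + (1−p*)·-11.7500]/1.11 = 5.8739. B = V − Δ·S = -57.1261.
Self-financing check: at every node Δ·S+B equals the discounted successor values.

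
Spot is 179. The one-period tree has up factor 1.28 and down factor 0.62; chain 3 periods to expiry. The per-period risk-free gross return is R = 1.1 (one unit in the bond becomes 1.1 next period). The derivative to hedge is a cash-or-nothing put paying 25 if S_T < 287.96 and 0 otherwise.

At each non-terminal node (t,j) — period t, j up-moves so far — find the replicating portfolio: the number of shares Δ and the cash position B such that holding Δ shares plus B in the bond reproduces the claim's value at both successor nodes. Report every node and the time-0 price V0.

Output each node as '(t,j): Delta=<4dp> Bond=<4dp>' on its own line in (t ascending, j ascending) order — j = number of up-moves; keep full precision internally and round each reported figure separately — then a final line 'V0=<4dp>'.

(0,0): Delta=-0.0925 Bond=28.1155
(1,0): Delta=0.0000 Bond=20.6612
(1,1): Delta=-0.1093 Bond=34.7768
(2,0): Delta=0.0000 Bond=22.7273
(2,1): Delta=0.0000 Bond=22.7273
(2,2): Delta=-0.1292 Bond=44.0771
V0=11.5576

Risk-neutral probability p* = (R−d)/(u−d) = (1.1−0.62)/(1.28−0.62) = 0.7273.
Terminal values V(3,·): V(3,0)=25.0000, V(3,1)=25.0000, V(3,2)=25.0000, V(3,3)=0.0000
Node (2,0) S=68.8076: V=(p*·25.0000+(1−p*)·25.0000)/1.1=22.7273; Δ=(25.0000−25.0000)/(88.0737−42.6607)=0.0000; B=V−Δ·S=22.7273
Node (2,1) S=142.0544: V=(p*·25.0000+(1−p*)·25.0000)/1.1=22.7273; Δ=(25.0000−25.0000)/(181.8296−88.0737)=0.0000; B=V−Δ·S=22.7273
Node (2,2) S=293.2736: V=(p*·0.0000+(1−p*)·25.0000)/1.1=6.1983; Δ=(0.0000−25.0000)/(375.3902−181.8296)=-0.1292; B=V−Δ·S=44.0771
Node (1,0) S=110.9800: V=(p*·22.7273+(1−p*)·22.7273)/1.1=20.6612; Δ=(22.7273−22.7273)/(142.0544−68.8076)=0.0000; B=V−Δ·S=20.6612
Node (1,1) S=229.1200: V=(p*·6.1983+(1−p*)·22.7273)/1.1=9.7329; Δ=(6.1983−22.7273)/(293.2736−142.0544)=-0.1093; B=V−Δ·S=34.7768
Node (0,0) S=179.0000: V=(p*·9.7329+(1−p*)·20.6612)/1.1=11.5576; Δ=(9.7329−20.6612)/(229.1200−110.9800)=-0.0925; B=V−Δ·S=28.1155
The time-0 hedge costs 11.5576, which is the no-arbitrage price.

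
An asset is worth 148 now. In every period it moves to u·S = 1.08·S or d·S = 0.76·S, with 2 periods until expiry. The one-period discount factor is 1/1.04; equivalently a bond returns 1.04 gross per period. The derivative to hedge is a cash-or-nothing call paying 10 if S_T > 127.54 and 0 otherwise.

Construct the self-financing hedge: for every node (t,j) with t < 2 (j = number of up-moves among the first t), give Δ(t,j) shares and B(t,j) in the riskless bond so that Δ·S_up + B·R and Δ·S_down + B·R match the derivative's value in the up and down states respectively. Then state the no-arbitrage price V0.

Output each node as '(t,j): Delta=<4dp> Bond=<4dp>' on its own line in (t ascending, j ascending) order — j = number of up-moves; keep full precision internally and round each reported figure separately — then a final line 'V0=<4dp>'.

(0,0): Delta=0.1776 Bond=-19.2134
(1,0): Delta=0.0000 Bond=0.0000
(1,1): Delta=0.1955 Bond=-22.8365
V0=7.0786

No-arbitrage ⇒ martingale measure with p* = (R−d)/(u−d) = 0.8750.
At expiry t=2: V(2,0)=0.0000, V(2,1)=0.0000, V(2,2)=10.0000
(1,0): S=112.4800. Δ = (V_up−V_dn)/(S_up−S_dn) = (0.0000−0.0000)/(121.4784−85.4848) = 0.0000. V = [p*·0.0000 + (1−p*)·0.0000]/1.04 = 0.0000. B = V − Δ·S = 0.0000.
(1,1): S=159.8400. Δ = (V_up−V_dn)/(S_up−S_dn) = (10.0000−0.0000)/(172.6272−121.4784) = 0.1955. V = [p*·10.0000 + (1−p*)·0.0000]/1.04 = 8.4135. B = V − Δ·S = -22.8365.
(0,0): S=148.0000. Δ = (V_up−V_dn)/(S_up−S_dn) = (8.4135−0.0000)/(159.8400−112.4800) = 0.1776. V = [p*·8.4135 + (1−p*)·0.0000]/1.04 = 7.0786. B = V − Δ·S = -19.2134.
Root portfolio cost Δ·148+B reproduces V0=7.0786.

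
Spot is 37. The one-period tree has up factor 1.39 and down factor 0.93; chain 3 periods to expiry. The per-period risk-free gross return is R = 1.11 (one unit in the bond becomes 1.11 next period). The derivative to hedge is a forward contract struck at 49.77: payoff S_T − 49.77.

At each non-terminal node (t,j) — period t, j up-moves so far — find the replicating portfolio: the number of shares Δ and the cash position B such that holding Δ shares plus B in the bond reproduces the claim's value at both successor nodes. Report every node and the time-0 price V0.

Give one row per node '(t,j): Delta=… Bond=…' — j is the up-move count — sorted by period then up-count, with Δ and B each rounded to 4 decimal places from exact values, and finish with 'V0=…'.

(0,0): Delta=1.0000 Bond=-36.3914
(1,0): Delta=1.0000 Bond=-40.3944
(1,1): Delta=1.0000 Bond=-40.3944
(2,0): Delta=1.0000 Bond=-44.8378
(2,1): Delta=1.0000 Bond=-44.8378
(2,2): Delta=1.0000 Bond=-44.8378
V0=0.6086

Since d<R<u, set p* = (R−d)/(u−d) = 0.3913; price each node as the discounted p*-expectation of its children.
At expiry t=3: V(3,0)=-20.0088, V(3,1)=-5.2882, V(3,2)=16.7136, V(3,3)=49.5979
Node (2,0) S=32.0013: V=(p*·-5.2882+(1−p*)·-20.0088)/1.11=-12.8365; Δ=(-5.2882−-20.0088)/(44.4818−29.7612)=1.0000; B=V−Δ·S=-44.8378
Node (2,1) S=47.8299: V=(p*·16.7136+(1−p*)·-5.2882)/1.11=2.9921; Δ=(16.7136−-5.2882)/(66.4836−44.4818)=1.0000; B=V−Δ·S=-44.8378
Node (2,2) S=71.4877: V=(p*·49.5979+(1−p*)·16.7136)/1.11=26.6499; Δ=(49.5979−16.7136)/(99.3679−66.4836)=1.0000; B=V−Δ·S=-44.8378
Node (1,0) S=34.4100: V=(p*·2.9921+(1−p*)·-12.8365)/1.11=-5.9844; Δ=(2.9921−-12.8365)/(47.8299−32.0013)=1.0000; B=V−Δ·S=-40.3944
Node (1,1) S=51.4300: V=(p*·26.6499+(1−p*)·2.9921)/1.11=11.0356; Δ=(26.6499−2.9921)/(71.4877−47.8299)=1.0000; B=V−Δ·S=-40.3944
Node (0,0) S=37.0000: V=(p*·11.0356+(1−p*)·-5.9844)/1.11=0.6086; Δ=(11.0356−-5.9844)/(51.4300−34.4100)=1.0000; B=V−Δ·S=-36.3914
The time-0 hedge costs 0.6086, which is the no-arbitrage price.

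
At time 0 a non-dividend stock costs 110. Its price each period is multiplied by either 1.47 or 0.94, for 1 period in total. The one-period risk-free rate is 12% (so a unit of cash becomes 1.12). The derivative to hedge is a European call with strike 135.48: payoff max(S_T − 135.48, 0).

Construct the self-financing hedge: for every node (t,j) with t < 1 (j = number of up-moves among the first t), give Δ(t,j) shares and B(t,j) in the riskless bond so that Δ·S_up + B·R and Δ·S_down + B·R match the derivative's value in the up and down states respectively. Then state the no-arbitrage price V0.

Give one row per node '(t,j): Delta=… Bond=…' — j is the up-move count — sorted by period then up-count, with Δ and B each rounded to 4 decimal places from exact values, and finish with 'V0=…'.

Since d<R<u, set p* = (R−d)/(u−d) = 0.3396; price each node as the discounted p*-expectation of its children.
Terminal payoffs: V(1,0)=0.0000, V(1,1)=26.2200
(0,0): S=110.0000. Δ = (V_up−V_dn)/(S_up−S_dn) = (26.2200−0.0000)/(161.7000−103.4000) = 0.4497. V = [p*·26.2200 + (1−p*)·0.0000]/1.12 = 7.9508. B = V − Δ·S = -41.5209.
Self-financing check: at every node Δ·S+B equals the discounted successor values.

(0,0): Delta=0.4497 Bond=-41.5209
V0=7.9508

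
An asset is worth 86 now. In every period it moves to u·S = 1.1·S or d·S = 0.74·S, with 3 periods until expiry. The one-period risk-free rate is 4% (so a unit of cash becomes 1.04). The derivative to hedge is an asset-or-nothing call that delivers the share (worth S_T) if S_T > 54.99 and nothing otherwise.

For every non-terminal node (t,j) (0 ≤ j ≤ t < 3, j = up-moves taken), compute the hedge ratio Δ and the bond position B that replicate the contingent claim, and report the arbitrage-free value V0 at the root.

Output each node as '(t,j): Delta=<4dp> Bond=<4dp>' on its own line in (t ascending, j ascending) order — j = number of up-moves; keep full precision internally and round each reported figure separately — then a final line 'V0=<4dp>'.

(0,0): Delta=1.4157 Bond=-39.0879
(1,0): Delta=2.6932 Bond=-121.9542
(1,1): Delta=1.2438 Bond=-24.3908
(2,0): Delta=0.0000 Bond=0.0000
(2,1): Delta=3.0556 Bond=-152.1989
(2,2): Delta=1.0000 Bond=0.0000
V0=82.6585

The replicating-portfolio and risk-neutral prices coincide; use p* = (1.04−0.74)/(1.1−0.74) = 0.8333 for the latter.
At expiry t=3: V(3,0)=0.0000, V(3,1)=0.0000, V(3,2)=77.0044, V(3,3)=114.4660
  t=2,j=0: stock 47.0936 → up 51.8030 (V=0.0000), down 34.8493 (V=0.0000). Price 0.0000; hedge Δ=0.0000, bond B=0.0000.
  t=2,j=1: stock 70.0040 → up 77.0044 (V=77.0044), down 51.8030 (V=0.0000). Price 61.7022; hedge Δ=3.0556, bond B=-152.1989.
  t=2,j=2: stock 104.0600 → up 114.4660 (V=114.4660), down 77.0044 (V=77.0044). Price 104.0600; hedge Δ=1.0000, bond B=0.0000.
  t=1,j=0: stock 63.6400 → up 70.0040 (V=61.7022), down 47.0936 (V=0.0000). Price 49.4409; hedge Δ=2.6932, bond B=-121.9542.
  t=1,j=1: stock 94.6000 → up 104.0600 (V=104.0600), down 70.0040 (V=61.7022). Price 93.2696; hedge Δ=1.2438, bond B=-24.3908.
  t=0,j=0: stock 86.0000 → up 94.6000 (V=93.2696), down 63.6400 (V=49.4409). Price 82.6585; hedge Δ=1.4157, bond B=-39.0879.
Check: Δ(0,0)·S0 + B(0,0) = 82.6585 = V0.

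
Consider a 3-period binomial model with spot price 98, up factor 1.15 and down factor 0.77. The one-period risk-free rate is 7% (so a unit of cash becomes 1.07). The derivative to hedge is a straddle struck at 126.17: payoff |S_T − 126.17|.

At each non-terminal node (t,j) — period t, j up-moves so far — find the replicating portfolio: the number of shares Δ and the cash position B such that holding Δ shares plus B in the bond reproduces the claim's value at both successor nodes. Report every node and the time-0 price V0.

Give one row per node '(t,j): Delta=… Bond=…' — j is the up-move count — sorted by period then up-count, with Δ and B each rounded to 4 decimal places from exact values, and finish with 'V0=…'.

The replicating-portfolio and risk-neutral prices coincide; use p* = (1.07−0.77)/(1.15−0.77) = 0.7895 for the latter.
Terminal values V(3,·): V(3,0)=81.4298, V(3,1)=59.3502, V(3,2)=26.3742, V(3,3)=22.8757
(2,0): S=58.1042. Δ = (V_up−V_dn)/(S_up−S_dn) = (59.3502−81.4298)/(66.8198−44.7402) = -1.0000. V = [p*·59.3502 + (1−p*)·81.4298]/1.07 = 59.8117. B = V − Δ·S = 117.9159.
(2,1): S=86.7790. Δ = (V_up−V_dn)/(S_up−S_dn) = (26.3742−59.3502)/(99.7958−66.8198) = -1.0000. V = [p*·26.3742 + (1−p*)·59.3502]/1.07 = 31.1369. B = V − Δ·S = 117.9159.
(2,2): S=129.6050. Δ = (V_up−V_dn)/(S_up−S_dn) = (22.8757−26.3742)/(149.0457−99.7959) = -0.0710. V = [p*·22.8757 + (1−p*)·26.3742]/1.07 = 22.0675. B = V − Δ·S = 31.2738.
(1,0): S=75.4600. Δ = (V_up−V_dn)/(S_up−S_dn) = (31.1369−59.8117)/(86.7790−58.1042) = -1.0000. V = [p*·31.1369 + (1−p*)·59.8117]/1.07 = 34.7418. B = V − Δ·S = 110.2018.
(1,1): S=112.7000. Δ = (V_up−V_dn)/(S_up−S_dn) = (22.0675−31.1369)/(129.6050−86.7790) = -0.2118. V = [p*·22.0675 + (1−p*)·31.1369]/1.07 = 22.4083. B = V − Δ·S = 46.2750.
(0,0): S=98.0000. Δ = (V_up−V_dn)/(S_up−S_dn) = (22.4083−34.7418)/(112.7000−75.4600) = -0.3312. V = [p*·22.4083 + (1−p*)·34.7418]/1.07 = 23.3690. B = V − Δ·S = 55.8255.
Each (Δ,B) replicates both successor values, so the strategy is self-financing and V0 is arbitrage-free.

(0,0): Delta=-0.3312 Bond=55.8255
(1,0): Delta=-1.0000 Bond=110.2018
(1,1): Delta=-0.2118 Bond=46.2750
(2,0): Delta=-1.0000 Bond=117.9159
(2,1): Delta=-1.0000 Bond=117.9159
(2,2): Delta=-0.0710 Bond=31.2738
V0=23.3690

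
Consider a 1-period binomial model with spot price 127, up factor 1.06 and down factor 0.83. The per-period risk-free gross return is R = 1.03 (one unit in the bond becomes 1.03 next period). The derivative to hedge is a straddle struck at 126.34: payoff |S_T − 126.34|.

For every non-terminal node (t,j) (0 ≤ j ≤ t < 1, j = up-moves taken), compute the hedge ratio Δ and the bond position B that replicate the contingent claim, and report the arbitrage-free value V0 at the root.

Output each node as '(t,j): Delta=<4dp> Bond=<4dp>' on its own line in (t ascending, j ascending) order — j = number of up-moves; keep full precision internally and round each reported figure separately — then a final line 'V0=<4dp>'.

(0,0): Delta=-0.4331 Bond=64.6408
V0=9.6408

Under the risk-neutral measure, an up-move has probability p* = (R−d)/(u−d) = 0.8696 and values discount at R = 1.03.
Terminal values V(1,·): V(1,0)=20.9300, V(1,1)=8.2800
Node (0,0) S=127.0000: V=(p*·8.2800+(1−p*)·20.9300)/1.03=9.6408; Δ=(8.2800−20.9300)/(134.6200−105.4100)=-0.4331; B=V−Δ·S=64.6408
Each (Δ,B) replicates both successor values, so the strategy is self-financing and V0 is arbitrage-free.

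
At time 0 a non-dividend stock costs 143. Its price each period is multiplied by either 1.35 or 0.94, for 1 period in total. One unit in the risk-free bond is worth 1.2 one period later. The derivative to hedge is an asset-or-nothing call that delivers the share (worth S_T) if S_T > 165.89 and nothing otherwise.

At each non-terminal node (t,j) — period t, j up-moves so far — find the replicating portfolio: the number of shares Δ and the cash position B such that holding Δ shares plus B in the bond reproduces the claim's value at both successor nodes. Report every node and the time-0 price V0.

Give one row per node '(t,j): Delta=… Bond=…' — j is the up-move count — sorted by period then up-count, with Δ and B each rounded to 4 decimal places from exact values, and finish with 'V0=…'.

Risk-neutral probability p* = (R−d)/(u−d) = (1.2−0.94)/(1.35−0.94) = 0.6341.
Terminal payoffs: V(1,0)=0.0000, V(1,1)=193.0500
  t=0,j=0: stock 143.0000 → up 193.0500 (V=193.0500), down 134.4200 (V=0.0000). Price 102.0183; hedge Δ=3.2927, bond B=-368.8354.
Self-financing check: at every node Δ·S+B equals the discounted successor values.

(0,0): Delta=3.2927 Bond=-368.8354
V0=102.0183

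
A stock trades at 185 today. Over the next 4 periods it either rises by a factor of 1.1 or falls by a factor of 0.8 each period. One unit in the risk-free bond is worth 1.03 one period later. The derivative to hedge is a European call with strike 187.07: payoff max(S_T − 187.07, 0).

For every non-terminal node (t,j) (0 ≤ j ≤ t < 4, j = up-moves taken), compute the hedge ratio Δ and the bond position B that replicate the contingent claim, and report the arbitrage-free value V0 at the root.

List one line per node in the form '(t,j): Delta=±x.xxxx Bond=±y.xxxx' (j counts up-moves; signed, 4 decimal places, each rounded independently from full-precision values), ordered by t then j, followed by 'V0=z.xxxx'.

Under the risk-neutral measure, an up-move has probability p* = (R−d)/(u−d) = 0.7667 and values discount at R = 1.03.
Terminal payoffs: V(4,0)=0.0000, V(4,1)=0.0000, V(4,2)=0.0000, V(4,3)=9.9180, V(4,4)=83.7885
  t=3,j=0: stock 94.7200 → up 104.1920 (V=0.0000), down 75.7760 (V=0.0000). Price 0.0000; hedge Δ=0.0000, bond B=0.0000.
  t=3,j=1: stock 130.2400 → up 143.2640 (V=0.0000), down 104.1920 (V=0.0000). Price 0.0000; hedge Δ=0.0000, bond B=0.0000.
  t=3,j=2: stock 179.0800 → up 196.9880 (V=9.9180), down 143.2640 (V=0.0000). Price 7.3823; hedge Δ=0.1846, bond B=-25.6777.
  t=3,j=3: stock 246.2350 → up 270.8585 (V=83.7885), down 196.9880 (V=9.9180). Price 64.6136; hedge Δ=1.0000, bond B=-181.6214.
  t=2,j=0: stock 118.4000 → up 130.2400 (V=0.0000), down 94.7200 (V=0.0000). Price 0.0000; hedge Δ=0.0000, bond B=0.0000.
  t=2,j=1: stock 162.8000 → up 179.0800 (V=7.3823), down 130.2400 (V=0.0000). Price 5.4949; hedge Δ=0.1512, bond B=-19.1128.
  t=2,j=2: stock 223.8500 → up 246.2350 (V=64.6136), down 179.0800 (V=7.3823). Price 49.7667; hedge Δ=0.8522, bond B=-141.0044.
  t=1,j=0: stock 148.0000 → up 162.8000 (V=5.4949), down 118.4000 (V=0.0000). Price 4.0901; hedge Δ=0.1238, bond B=-14.2264.
  t=1,j=1: stock 203.5000 → up 223.8500 (V=49.7667), down 162.8000 (V=5.4949). Price 38.2880; hedge Δ=0.7252, bond B=-109.2845.
  t=0,j=0: stock 185.0000 → up 203.5000 (V=38.2880), down 148.0000 (V=4.0901). Price 29.4257; hedge Δ=0.6162, bond B=-84.5672.
The time-0 hedge costs 29.4257, which is the no-arbitrage price.

(0,0): Delta=0.6162 Bond=-84.5672
(1,0): Delta=0.1238 Bond=-14.2264
(1,1): Delta=0.7252 Bond=-109.2845
(2,0): Delta=0.0000 Bond=0.0000
(2,1): Delta=0.1512 Bond=-19.1128
(2,2): Delta=0.8522 Bond=-141.0044
(3,0): Delta=0.0000 Bond=0.0000
(3,1): Delta=0.0000 Bond=0.0000
(3,2): Delta=0.1846 Bond=-25.6777
(3,3): Delta=1.0000 Bond=-181.6214
V0=29.4257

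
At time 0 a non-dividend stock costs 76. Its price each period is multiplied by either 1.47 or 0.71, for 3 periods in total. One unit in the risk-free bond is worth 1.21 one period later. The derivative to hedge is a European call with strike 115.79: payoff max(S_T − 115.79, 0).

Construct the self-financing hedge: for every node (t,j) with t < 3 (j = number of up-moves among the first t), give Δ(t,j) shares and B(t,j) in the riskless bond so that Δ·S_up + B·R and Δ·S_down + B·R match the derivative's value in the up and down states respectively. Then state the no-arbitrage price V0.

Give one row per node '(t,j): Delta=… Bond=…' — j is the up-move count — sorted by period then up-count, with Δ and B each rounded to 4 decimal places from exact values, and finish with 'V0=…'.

Under the risk-neutral measure, an up-move has probability p* = (R−d)/(u−d) = 0.6579 and values discount at R = 1.21.
Payoff layer (t=3): V(3,0)=0.0000, V(3,1)=0.0000, V(3,2)=0.8122, V(3,3)=125.6257
Node (2,0) S=38.3116: V=(p*·0.0000+(1−p*)·0.0000)/1.21=0.0000; Δ=(0.0000−0.0000)/(56.3181−27.2012)=0.0000; B=V−Δ·S=0.0000
Node (2,1) S=79.3212: V=(p*·0.8122+(1−p*)·0.0000)/1.21=0.4416; Δ=(0.8122−0.0000)/(116.6022−56.3181)=0.0135; B=V−Δ·S=-0.6271
Node (2,2) S=164.2284: V=(p*·125.6257+(1−p*)·0.8122)/1.21=68.5342; Δ=(125.6257−0.8122)/(241.4157−116.6022)=1.0000; B=V−Δ·S=-95.6942
Node (1,0) S=53.9600: V=(p*·0.4416+(1−p*)·0.0000)/1.21=0.2401; Δ=(0.4416−0.0000)/(79.3212−38.3116)=0.0108; B=V−Δ·S=-0.3409
Node (1,1) S=111.7200: V=(p*·68.5342+(1−p*)·0.4416)/1.21=37.3879; Δ=(68.5342−0.4416)/(164.2284−79.3212)=0.8020; B=V−Δ·S=-52.2076
Node (0,0) S=76.0000: V=(p*·37.3879+(1−p*)·0.2401)/1.21=20.3962; Δ=(37.3879−0.2401)/(111.7200−53.9600)=0.6431; B=V−Δ·S=-28.4824
Each (Δ,B) replicates both successor values, so the strategy is self-financing and V0 is arbitrage-free.

(0,0): Delta=0.6431 Bond=-28.4824
(1,0): Delta=0.0108 Bond=-0.3409
(1,1): Delta=0.8020 Bond=-52.2076
(2,0): Delta=0.0000 Bond=0.0000
(2,1): Delta=0.0135 Bond=-0.6271
(2,2): Delta=1.0000 Bond=-95.6942
V0=20.3962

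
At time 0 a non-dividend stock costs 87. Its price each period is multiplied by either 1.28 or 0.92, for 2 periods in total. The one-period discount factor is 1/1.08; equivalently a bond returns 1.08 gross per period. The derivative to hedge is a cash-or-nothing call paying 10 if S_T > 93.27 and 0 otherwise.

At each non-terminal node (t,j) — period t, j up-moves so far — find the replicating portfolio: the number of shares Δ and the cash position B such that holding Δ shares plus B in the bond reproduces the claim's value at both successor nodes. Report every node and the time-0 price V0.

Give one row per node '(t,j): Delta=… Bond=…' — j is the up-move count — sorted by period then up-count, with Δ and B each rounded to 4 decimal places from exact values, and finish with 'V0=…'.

(0,0): Delta=0.1642 Bond=-8.3617
(1,0): Delta=0.3470 Bond=-23.6626
(1,1): Delta=0.0000 Bond=9.2593
V0=5.9273

Under the risk-neutral measure, an up-move has probability p* = (R−d)/(u−d) = 0.4444 and values discount at R = 1.08.
At expiry t=2: V(2,0)=0.0000, V(2,1)=10.0000, V(2,2)=10.0000
(1,0): S=80.0400. Δ = (V_up−V_dn)/(S_up−S_dn) = (10.0000−0.0000)/(102.4512−73.6368) = 0.3470. V = [p*·10.0000 + (1−p*)·0.0000]/1.08 = 4.1152. B = V − Δ·S = -23.6626.
(1,1): S=111.3600. Δ = (V_up−V_dn)/(S_up−S_dn) = (10.0000−10.0000)/(142.5408−102.4512) = 0.0000. V = [p*·10.0000 + (1−p*)·10.0000]/1.08 = 9.2593. B = V − Δ·S = 9.2593.
(0,0): S=87.0000. Δ = (V_up−V_dn)/(S_up−S_dn) = (9.2593−4.1152)/(111.3600−80.0400) = 0.1642. V = [p*·9.2593 + (1−p*)·4.1152]/1.08 = 5.9273. B = V − Δ·S = -8.3617.
Self-financing check: at every node Δ·S+B equals the discounted successor values.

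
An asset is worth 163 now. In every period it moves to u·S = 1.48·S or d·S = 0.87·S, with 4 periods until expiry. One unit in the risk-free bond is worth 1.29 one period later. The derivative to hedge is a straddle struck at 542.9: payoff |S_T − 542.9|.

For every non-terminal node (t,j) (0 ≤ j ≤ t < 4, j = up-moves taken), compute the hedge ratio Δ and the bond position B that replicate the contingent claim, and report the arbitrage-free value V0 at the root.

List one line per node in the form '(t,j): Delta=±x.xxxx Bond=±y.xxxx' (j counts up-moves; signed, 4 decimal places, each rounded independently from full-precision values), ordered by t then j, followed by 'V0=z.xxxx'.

The replicating-portfolio and risk-neutral prices coincide; use p* = (1.29−0.87)/(1.48−0.87) = 0.6885 for the latter.
At expiry t=4: V(4,0)=449.5177, V(4,1)=384.0427, V(4,2)=272.6601, V(4,3)=83.1815, V(4,4)=239.1499
Node (3,0) S=107.3360: V=(p*·384.0427+(1−p*)·449.5177)/1.29=313.5167; Δ=(384.0427−449.5177)/(158.8573−93.3823)=-1.0000; B=V−Δ·S=420.8527
Node (3,1) S=182.5946: V=(p*·272.6601+(1−p*)·384.0427)/1.29=238.2582; Δ=(272.6601−384.0427)/(270.2399−158.8573)=-1.0000; B=V−Δ·S=420.8527
Node (3,2) S=310.6206: V=(p*·83.1815+(1−p*)·272.6601)/1.29=110.2321; Δ=(83.1815−272.6601)/(459.7185−270.2399)=-1.0000; B=V−Δ·S=420.8527
Node (3,3) S=528.4121: V=(p*·239.1499+(1−p*)·83.1815)/1.29=147.7284; Δ=(239.1499−83.1815)/(782.0499−459.7185)=0.4839; B=V−Δ·S=-107.9576
Node (2,0) S=123.3747: V=(p*·238.2582+(1−p*)·313.5167)/1.29=202.8677; Δ=(238.2582−313.5167)/(182.5946−107.3360)=-1.0000; B=V−Δ·S=326.2424
Node (2,1) S=209.8788: V=(p*·110.2321+(1−p*)·238.2582)/1.29=116.3636; Δ=(110.2321−238.2582)/(310.6206−182.5946)=-1.0000; B=V−Δ·S=326.2424
Node (2,2) S=357.0352: V=(p*·147.7284+(1−p*)·110.2321)/1.29=105.4645; Δ=(147.7284−110.2321)/(528.4121−310.6206)=0.1722; B=V−Δ·S=43.9952
Node (1,0) S=141.8100: V=(p*·116.3636+(1−p*)·202.8677)/1.29=111.0911; Δ=(116.3636−202.8677)/(209.8788−123.3747)=-1.0000; B=V−Δ·S=252.9011
Node (1,1) S=241.2400: V=(p*·105.4645+(1−p*)·116.3636)/1.29=84.3871; Δ=(105.4645−116.3636)/(357.0352−209.8788)=-0.0741; B=V−Δ·S=102.2545
Node (0,0) S=163.0000: V=(p*·84.3871+(1−p*)·111.0911)/1.29=71.8641; Δ=(84.3871−111.0911)/(241.2400−141.8100)=-0.2686; B=V−Δ·S=115.6412
Each (Δ,B) replicates both successor values, so the strategy is self-financing and V0 is arbitrage-free.

(0,0): Delta=-0.2686 Bond=115.6412
(1,0): Delta=-1.0000 Bond=252.9011
(1,1): Delta=-0.0741 Bond=102.2545
(2,0): Delta=-1.0000 Bond=326.2424
(2,1): Delta=-1.0000 Bond=326.2424
(2,2): Delta=0.1722 Bond=43.9952
(3,0): Delta=-1.0000 Bond=420.8527
(3,1): Delta=-1.0000 Bond=420.8527
(3,2): Delta=-1.0000 Bond=420.8527
(3,3): Delta=0.4839 Bond=-107.9576
V0=71.8641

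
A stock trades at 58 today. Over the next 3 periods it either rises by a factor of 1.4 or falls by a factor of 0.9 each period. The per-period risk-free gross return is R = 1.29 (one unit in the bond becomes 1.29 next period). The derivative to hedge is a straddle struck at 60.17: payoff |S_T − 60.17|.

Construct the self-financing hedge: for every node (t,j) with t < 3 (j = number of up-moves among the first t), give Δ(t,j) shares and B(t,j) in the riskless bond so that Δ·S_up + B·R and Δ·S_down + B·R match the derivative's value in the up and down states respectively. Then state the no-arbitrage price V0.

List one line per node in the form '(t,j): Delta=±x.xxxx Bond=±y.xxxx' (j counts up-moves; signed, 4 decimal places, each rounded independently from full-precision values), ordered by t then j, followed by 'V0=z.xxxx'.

(0,0): Delta=0.9641 Bond=-25.7707
(1,0): Delta=0.7662 Bond=-22.9145
(1,1): Delta=1.0000 Bond=-36.1577
(2,0): Delta=-0.5230 Bond=31.0099
(2,1): Delta=1.0000 Bond=-46.6434
(2,2): Delta=1.0000 Bond=-46.6434
V0=30.1482

Since d<R<u, set p* = (R−d)/(u−d) = 0.7800; price each node as the discounted p*-expectation of its children.
Terminal payoffs: V(3,0)=17.8880, V(3,1)=5.6020, V(3,2)=42.1420, V(3,3)=98.9820
(2,0): S=46.9800. Δ = (V_up−V_dn)/(S_up−S_dn) = (5.6020−17.8880)/(65.7720−42.2820) = -0.5230. V = [p*·5.6020 + (1−p*)·17.8880]/1.29 = 6.4379. B = V − Δ·S = 31.0099.
(2,1): S=73.0800. Δ = (V_up−V_dn)/(S_up−S_dn) = (42.1420−5.6020)/(102.3120−65.7720) = 1.0000. V = [p*·42.1420 + (1−p*)·5.6020]/1.29 = 26.4366. B = V − Δ·S = -46.6434.
(2,2): S=113.6800. Δ = (V_up−V_dn)/(S_up−S_dn) = (98.9820−42.1420)/(159.1520−102.3120) = 1.0000. V = [p*·98.9820 + (1−p*)·42.1420]/1.29 = 67.0366. B = V − Δ·S = -46.6434.
(1,0): S=52.2000. Δ = (V_up−V_dn)/(S_up−S_dn) = (26.4366−6.4379)/(73.0800−46.9800) = 0.7662. V = [p*·26.4366 + (1−p*)·6.4379]/1.29 = 17.0829. B = V − Δ·S = -22.9145.
(1,1): S=81.2000. Δ = (V_up−V_dn)/(S_up−S_dn) = (67.0366−26.4366)/(113.6800−73.0800) = 1.0000. V = [p*·67.0366 + (1−p*)·26.4366]/1.29 = 45.0423. B = V − Δ·S = -36.1577.
(0,0): S=58.0000. Δ = (V_up−V_dn)/(S_up−S_dn) = (45.0423−17.0829)/(81.2000−52.2000) = 0.9641. V = [p*·45.0423 + (1−p*)·17.0829]/1.29 = 30.1482. B = V − Δ·S = -25.7707.
Self-financing check: at every node Δ·S+B equals the discounted successor values.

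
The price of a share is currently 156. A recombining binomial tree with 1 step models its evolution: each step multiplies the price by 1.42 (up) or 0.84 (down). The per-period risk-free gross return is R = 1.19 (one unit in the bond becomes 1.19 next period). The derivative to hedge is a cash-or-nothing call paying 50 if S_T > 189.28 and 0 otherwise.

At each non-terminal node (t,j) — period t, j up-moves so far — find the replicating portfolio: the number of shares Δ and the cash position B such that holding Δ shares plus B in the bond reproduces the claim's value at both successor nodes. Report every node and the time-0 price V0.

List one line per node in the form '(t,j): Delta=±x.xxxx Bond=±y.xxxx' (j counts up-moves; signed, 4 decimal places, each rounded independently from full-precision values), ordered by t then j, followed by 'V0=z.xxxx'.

(0,0): Delta=0.5526 Bond=-60.8519
V0=25.3550

No-arbitrage ⇒ martingale measure with p* = (R−d)/(u−d) = 0.6034.
Terminal payoffs: V(1,0)=0.0000, V(1,1)=50.0000
(0,0): S=156.0000. Δ = (V_up−V_dn)/(S_up−S_dn) = (50.0000−0.0000)/(221.5200−131.0400) = 0.5526. V = [p*·50.0000 + (1−p*)·0.0000]/1.19 = 25.3550. B = V − Δ·S = -60.8519.
The time-0 hedge costs 25.3550, which is the no-arbitrage price.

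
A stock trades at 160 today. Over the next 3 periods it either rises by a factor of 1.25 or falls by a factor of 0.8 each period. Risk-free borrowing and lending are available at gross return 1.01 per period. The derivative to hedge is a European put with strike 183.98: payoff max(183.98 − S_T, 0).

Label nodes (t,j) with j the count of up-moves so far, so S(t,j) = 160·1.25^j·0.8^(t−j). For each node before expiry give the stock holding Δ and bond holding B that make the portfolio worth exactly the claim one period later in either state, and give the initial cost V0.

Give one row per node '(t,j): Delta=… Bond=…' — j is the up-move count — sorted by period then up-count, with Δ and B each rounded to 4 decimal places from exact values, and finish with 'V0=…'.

No-arbitrage ⇒ martingale measure with p* = (R−d)/(u−d) = 0.4667.
Terminal payoffs: V(3,0)=102.0600, V(3,1)=55.9800, V(3,2)=0.0000, V(3,3)=0.0000
(2,0): S=102.4000. Δ = (V_up−V_dn)/(S_up−S_dn) = (55.9800−102.0600)/(128.0000−81.9200) = -1.0000. V = [p*·55.9800 + (1−p*)·102.0600]/1.01 = 79.7584. B = V − Δ·S = 182.1584.
(2,1): S=160.0000. Δ = (V_up−V_dn)/(S_up−S_dn) = (0.0000−55.9800)/(200.0000−128.0000) = -0.7775. V = [p*·0.0000 + (1−p*)·55.9800]/1.01 = 29.5604. B = V − Δ·S = 153.9604.
(2,2): S=250.0000. Δ = (V_up−V_dn)/(S_up−S_dn) = (0.0000−0.0000)/(312.5000−200.0000) = 0.0000. V = [p*·0.0000 + (1−p*)·0.0000]/1.01 = 0.0000. B = V − Δ·S = 0.0000.
(1,0): S=128.0000. Δ = (V_up−V_dn)/(S_up−S_dn) = (29.5604−79.7584)/(160.0000−102.4000) = -0.8715. V = [p*·29.5604 + (1−p*)·79.7584]/1.01 = 55.7749. B = V − Δ·S = 167.3261.
(1,1): S=200.0000. Δ = (V_up−V_dn)/(S_up−S_dn) = (0.0000−29.5604)/(250.0000−160.0000) = -0.3284. V = [p*·0.0000 + (1−p*)·29.5604]/1.01 = 15.6095. B = V − Δ·S = 81.2992.
(0,0): S=160.0000. Δ = (V_up−V_dn)/(S_up−S_dn) = (15.6095−55.7749)/(200.0000−128.0000) = -0.5579. V = [p*·15.6095 + (1−p*)·55.7749]/1.01 = 36.6644. B = V − Δ·S = 125.9210.
Check: Δ(0,0)·S0 + B(0,0) = 36.6644 = V0.

(0,0): Delta=-0.5579 Bond=125.9210
(1,0): Delta=-0.8715 Bond=167.3261
(1,1): Delta=-0.3284 Bond=81.2992
(2,0): Delta=-1.0000 Bond=182.1584
(2,1): Delta=-0.7775 Bond=153.9604
(2,2): Delta=0.0000 Bond=0.0000
V0=36.6644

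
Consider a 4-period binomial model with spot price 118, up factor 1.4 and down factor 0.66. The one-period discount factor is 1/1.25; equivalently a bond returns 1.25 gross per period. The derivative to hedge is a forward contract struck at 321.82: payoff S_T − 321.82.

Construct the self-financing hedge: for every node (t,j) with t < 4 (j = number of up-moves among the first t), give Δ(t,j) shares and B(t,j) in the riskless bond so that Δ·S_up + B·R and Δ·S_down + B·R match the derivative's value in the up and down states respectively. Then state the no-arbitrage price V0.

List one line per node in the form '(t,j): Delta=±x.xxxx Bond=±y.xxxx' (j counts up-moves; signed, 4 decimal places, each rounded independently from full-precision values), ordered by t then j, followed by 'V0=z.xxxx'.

Risk-neutral probability p* = (R−d)/(u−d) = (1.25−0.66)/(1.4−0.66) = 0.7973.
Terminal payoffs: V(4,0)=-299.4298, V(4,1)=-274.3257, V(4,2)=-221.0744, V(4,3)=-108.1173, V(4,4)=131.4888
Node (3,0) S=33.9245: V=(p*·-274.3257+(1−p*)·-299.4298)/1.25=-223.5315; Δ=(-274.3257−-299.4298)/(47.4943−22.3902)=1.0000; B=V−Δ·S=-257.4560
Node (3,1) S=71.9611: V=(p*·-221.0744+(1−p*)·-274.3257)/1.25=-185.4949; Δ=(-221.0744−-274.3257)/(100.7456−47.4943)=1.0000; B=V−Δ·S=-257.4560
Node (3,2) S=152.6448: V=(p*·-108.1173+(1−p*)·-221.0744)/1.25=-104.8112; Δ=(-108.1173−-221.0744)/(213.7027−100.7456)=1.0000; B=V−Δ·S=-257.4560
Node (3,3) S=323.7920: V=(p*·131.4888+(1−p*)·-108.1173)/1.25=66.3360; Δ=(131.4888−-108.1173)/(453.3088−213.7027)=1.0000; B=V−Δ·S=-257.4560
Node (2,0) S=51.4008: V=(p*·-185.4949+(1−p*)·-223.5315)/1.25=-154.5640; Δ=(-185.4949−-223.5315)/(71.9611−33.9245)=1.0000; B=V−Δ·S=-205.9648
Node (2,1) S=109.0320: V=(p*·-104.8112+(1−p*)·-185.4949)/1.25=-96.9328; Δ=(-104.8112−-185.4949)/(152.6448−71.9611)=1.0000; B=V−Δ·S=-205.9648
Node (2,2) S=231.2800: V=(p*·66.3360+(1−p*)·-104.8112)/1.25=25.3152; Δ=(66.3360−-104.8112)/(323.7920−152.6448)=1.0000; B=V−Δ·S=-205.9648
Node (1,0) S=77.8800: V=(p*·-96.9328+(1−p*)·-154.5640)/1.25=-86.8918; Δ=(-96.9328−-154.5640)/(109.0320−51.4008)=1.0000; B=V−Δ·S=-164.7718
Node (1,1) S=165.2000: V=(p*·25.3152+(1−p*)·-96.9328)/1.25=0.4282; Δ=(25.3152−-96.9328)/(231.2800−109.0320)=1.0000; B=V−Δ·S=-164.7718
Node (0,0) S=118.0000: V=(p*·0.4282+(1−p*)·-86.8918)/1.25=-13.8175; Δ=(0.4282−-86.8918)/(165.2000−77.8800)=1.0000; B=V−Δ·S=-131.8175
The time-0 hedge costs -13.8175, which is the no-arbitrage price.

(0,0): Delta=1.0000 Bond=-131.8175
(1,0): Delta=1.0000 Bond=-164.7718
(1,1): Delta=1.0000 Bond=-164.7718
(2,0): Delta=1.0000 Bond=-205.9648
(2,1): Delta=1.0000 Bond=-205.9648
(2,2): Delta=1.0000 Bond=-205.9648
(3,0): Delta=1.0000 Bond=-257.4560
(3,1): Delta=1.0000 Bond=-257.4560
(3,2): Delta=1.0000 Bond=-257.4560
(3,3): Delta=1.0000 Bond=-257.4560
V0=-13.8175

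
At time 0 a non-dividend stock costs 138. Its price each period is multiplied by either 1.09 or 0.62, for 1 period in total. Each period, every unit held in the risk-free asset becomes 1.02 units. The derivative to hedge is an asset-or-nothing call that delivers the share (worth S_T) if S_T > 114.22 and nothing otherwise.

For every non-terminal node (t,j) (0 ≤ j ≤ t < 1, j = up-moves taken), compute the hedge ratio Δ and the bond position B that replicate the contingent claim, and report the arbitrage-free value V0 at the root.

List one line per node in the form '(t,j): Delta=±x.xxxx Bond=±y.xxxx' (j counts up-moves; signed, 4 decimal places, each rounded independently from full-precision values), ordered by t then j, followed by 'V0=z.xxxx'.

Under the risk-neutral measure, an up-move has probability p* = (R−d)/(u−d) = 0.8511 and values discount at R = 1.02.
Payoff layer (t=1): V(1,0)=0.0000, V(1,1)=150.4200
(0,0): S=138.0000. Δ = (V_up−V_dn)/(S_up−S_dn) = (150.4200−0.0000)/(150.4200−85.5600) = 2.3191. V = [p*·150.4200 + (1−p*)·0.0000]/1.02 = 125.5069. B = V − Δ·S = -194.5357.
Each (Δ,B) replicates both successor values, so the strategy is self-financing and V0 is arbitrage-free.

(0,0): Delta=2.3191 Bond=-194.5357
V0=125.5069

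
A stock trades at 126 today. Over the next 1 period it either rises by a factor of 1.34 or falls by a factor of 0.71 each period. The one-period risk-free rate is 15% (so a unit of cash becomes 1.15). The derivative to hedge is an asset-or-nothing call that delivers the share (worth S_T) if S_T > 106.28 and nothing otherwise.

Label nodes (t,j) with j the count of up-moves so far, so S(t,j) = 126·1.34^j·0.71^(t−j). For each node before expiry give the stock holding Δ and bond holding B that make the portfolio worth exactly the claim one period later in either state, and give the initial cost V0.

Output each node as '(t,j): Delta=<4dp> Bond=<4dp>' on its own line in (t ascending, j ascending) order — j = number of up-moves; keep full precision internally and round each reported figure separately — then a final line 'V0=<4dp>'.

(0,0): Delta=2.1270 Bond=-165.4609
V0=102.5391

Since d<R<u, set p* = (R−d)/(u−d) = 0.6984; price each node as the discounted p*-expectation of its children.
Terminal values V(1,·): V(1,0)=0.0000, V(1,1)=168.8400
  t=0,j=0: stock 126.0000 → up 168.8400 (V=168.8400), down 89.4600 (V=0.0000). Price 102.5391; hedge Δ=2.1270, bond B=-165.4609.
Root portfolio cost Δ·126+B reproduces V0=102.5391.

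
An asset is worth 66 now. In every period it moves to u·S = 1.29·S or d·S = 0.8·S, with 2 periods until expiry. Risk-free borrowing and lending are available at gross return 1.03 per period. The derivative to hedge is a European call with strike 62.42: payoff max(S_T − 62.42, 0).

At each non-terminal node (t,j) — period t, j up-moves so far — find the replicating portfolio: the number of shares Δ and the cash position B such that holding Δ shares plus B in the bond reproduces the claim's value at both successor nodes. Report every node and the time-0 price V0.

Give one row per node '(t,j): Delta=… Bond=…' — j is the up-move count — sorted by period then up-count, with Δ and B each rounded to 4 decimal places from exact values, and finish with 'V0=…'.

Since d<R<u, set p* = (R−d)/(u−d) = 0.4694; price each node as the discounted p*-expectation of its children.
Terminal payoffs: V(2,0)=0.0000, V(2,1)=5.6920, V(2,2)=47.4106
(1,0): S=52.8000. Δ = (V_up−V_dn)/(S_up−S_dn) = (5.6920−0.0000)/(68.1120−42.2400) = 0.2200. V = [p*·5.6920 + (1−p*)·0.0000]/1.03 = 2.5939. B = V − Δ·S = -9.0224.
(1,1): S=85.1400. Δ = (V_up−V_dn)/(S_up−S_dn) = (47.4106−5.6920)/(109.8306−68.1120) = 1.0000. V = [p*·47.4106 + (1−p*)·5.6920]/1.03 = 24.5381. B = V − Δ·S = -60.6019.
(0,0): S=66.0000. Δ = (V_up−V_dn)/(S_up−S_dn) = (24.5381−2.5939)/(85.1400−52.8000) = 0.6785. V = [p*·24.5381 + (1−p*)·2.5939]/1.03 = 12.5187. B = V − Δ·S = -32.2652.
Each (Δ,B) replicates both successor values, so the strategy is self-financing and V0 is arbitrage-free.

(0,0): Delta=0.6785 Bond=-32.2652
(1,0): Delta=0.2200 Bond=-9.0224
(1,1): Delta=1.0000 Bond=-60.6019
V0=12.5187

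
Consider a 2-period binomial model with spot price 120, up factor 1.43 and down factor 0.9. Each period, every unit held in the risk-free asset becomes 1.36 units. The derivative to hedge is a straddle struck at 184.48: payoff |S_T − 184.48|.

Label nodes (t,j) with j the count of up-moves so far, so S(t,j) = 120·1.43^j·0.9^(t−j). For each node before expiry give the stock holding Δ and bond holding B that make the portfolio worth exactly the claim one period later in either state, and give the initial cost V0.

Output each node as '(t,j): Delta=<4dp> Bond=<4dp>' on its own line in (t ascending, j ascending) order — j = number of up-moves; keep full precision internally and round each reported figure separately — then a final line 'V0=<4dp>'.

(0,0): Delta=0.2223 Bond=2.6727
(1,0): Delta=-1.0000 Bond=135.6471
(1,1): Delta=0.3394 Bond=-16.4539
V0=29.3529

Risk-neutral probability p* = (R−d)/(u−d) = (1.36−0.9)/(1.43−0.9) = 0.8679.
Terminal payoffs: V(2,0)=87.2800, V(2,1)=30.0400, V(2,2)=60.9080
Node (1,0) S=108.0000: V=(p*·30.0400+(1−p*)·87.2800)/1.36=27.6471; Δ=(30.0400−87.2800)/(154.4400−97.2000)=-1.0000; B=V−Δ·S=135.6471
Node (1,1) S=171.6000: V=(p*·60.9080+(1−p*)·30.0400)/1.36=41.7876; Δ=(60.9080−30.0400)/(245.3880−154.4400)=0.3394; B=V−Δ·S=-16.4539
Node (0,0) S=120.0000: V=(p*·41.7876+(1−p*)·27.6471)/1.36=29.3529; Δ=(41.7876−27.6471)/(171.6000−108.0000)=0.2223; B=V−Δ·S=2.6727
Self-financing check: at every node Δ·S+B equals the discounted successor values.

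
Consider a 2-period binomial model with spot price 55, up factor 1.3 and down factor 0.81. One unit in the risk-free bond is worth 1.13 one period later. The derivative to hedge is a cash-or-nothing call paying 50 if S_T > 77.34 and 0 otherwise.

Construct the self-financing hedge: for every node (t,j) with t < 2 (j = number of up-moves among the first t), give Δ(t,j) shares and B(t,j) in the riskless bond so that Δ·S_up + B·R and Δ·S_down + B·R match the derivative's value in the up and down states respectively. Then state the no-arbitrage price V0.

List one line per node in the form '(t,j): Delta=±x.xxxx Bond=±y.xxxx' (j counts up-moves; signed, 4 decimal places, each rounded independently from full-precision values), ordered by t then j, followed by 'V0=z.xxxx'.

No-arbitrage ⇒ martingale measure with p* = (R−d)/(u−d) = 0.6531.
Terminal values V(2,·): V(2,0)=0.0000, V(2,1)=0.0000, V(2,2)=50.0000
  t=1,j=0: stock 44.5500 → up 57.9150 (V=0.0000), down 36.0855 (V=0.0000). Price 0.0000; hedge Δ=0.0000, bond B=0.0000.
  t=1,j=1: stock 71.5000 → up 92.9500 (V=50.0000), down 57.9150 (V=0.0000). Price 28.8965; hedge Δ=1.4271, bond B=-73.1443.
  t=0,j=0: stock 55.0000 → up 71.5000 (V=28.8965), down 44.5500 (V=0.0000). Price 16.7002; hedge Δ=1.0722, bond B=-42.2723.
Root portfolio cost Δ·55+B reproduces V0=16.7002.

(0,0): Delta=1.0722 Bond=-42.2723
(1,0): Delta=0.0000 Bond=0.0000
(1,1): Delta=1.4271 Bond=-73.1443
V0=16.7002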